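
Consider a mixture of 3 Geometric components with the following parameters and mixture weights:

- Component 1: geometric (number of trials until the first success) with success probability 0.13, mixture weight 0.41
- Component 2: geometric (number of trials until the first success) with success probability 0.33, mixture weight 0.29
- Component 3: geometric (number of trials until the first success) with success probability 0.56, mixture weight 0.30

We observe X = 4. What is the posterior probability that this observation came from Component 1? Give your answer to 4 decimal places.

0.4489

The responsibility of component k is π_k f_k(x) divided by Σ_j π_j f_j(x).
Geometric probabilities:
  f_1 = 0.0856054
  f_2 = 0.0992518
  f_3 = 0.047703
Multiply by the mixture weights:
  π_1·f_1 = 0.41 × 0.0856054 = 0.0350982
  π_2·f_2 = 0.29 × 0.0992518 = 0.028783
  π_3·f_3 = 0.30 × 0.047703 = 0.0143109
Marginal: 0.0350982 + 0.028783 + 0.0143109 = 0.0781921
P(Component 1 | data) = 0.0350982 / 0.0781921 ≈ 0.4489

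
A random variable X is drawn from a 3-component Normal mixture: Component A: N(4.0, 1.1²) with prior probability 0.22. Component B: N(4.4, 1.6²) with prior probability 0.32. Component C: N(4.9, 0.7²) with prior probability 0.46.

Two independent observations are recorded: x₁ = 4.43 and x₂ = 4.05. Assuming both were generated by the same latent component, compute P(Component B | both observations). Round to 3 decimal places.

0.188

Posterior ∝ prior × likelihood, so P(k | x) ∝ π_k f_k(x); normalise over all components.
Since both observations come from the same component, the likelihood for component k is f_k(x₁)·f_k(x₂).
  L_A = [(1/(1.1·√(2π)))·exp(−(4.43−4.0)²/(2·1.1²)) = 0.362675·exp(-0.07640) = 0.335997] × [0.3623] = 0.121732
  L_B = [(1/(1.6·√(2π)))·exp(−(4.43−4.4)²/(2·1.6²)) = 0.249339·exp(-0.00018) = 0.249295] × [0.243444] = 0.0606894
  L_C = [(1/(0.7·√(2π)))·exp(−(4.43−4.9)²/(2·0.7²)) = 0.569918·exp(-0.22541) = 0.454903] × [0.272666] = 0.124036
Multiply by the mixture weights:
  π_A·L_A = 0.22 × 0.121732 = 0.026781
  π_B·L_B = 0.32 × 0.0606894 = 0.0194206
  π_C·L_C = 0.46 × 0.124036 = 0.0570567
Marginal: 0.026781 + 0.0194206 + 0.0570567 = 0.103258
Responsibility of Component B: 0.0194206 / 0.103258 ≈ 0.188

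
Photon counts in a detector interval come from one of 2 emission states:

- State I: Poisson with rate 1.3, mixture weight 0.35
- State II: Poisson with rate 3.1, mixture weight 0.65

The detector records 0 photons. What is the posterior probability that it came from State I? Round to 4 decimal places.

Posterior ∝ prior × likelihood, so P(k | x) ∝ w_k f_k(x); normalise over all components.
Poisson probabilities:
  p_I = 0.272532
  p_II = 0.0450492
Unnormalised posteriors:
  w_I·p_I = 0.35 × 0.272532 = 0.0953861
  w_II·p_II = 0.65 × 0.0450492 = 0.029282
Denominator: 0.0953861 + 0.029282 = 0.124668
P(State I | 0 photons) = 0.0953861 / 0.124668 ≈ 0.7651

0.7651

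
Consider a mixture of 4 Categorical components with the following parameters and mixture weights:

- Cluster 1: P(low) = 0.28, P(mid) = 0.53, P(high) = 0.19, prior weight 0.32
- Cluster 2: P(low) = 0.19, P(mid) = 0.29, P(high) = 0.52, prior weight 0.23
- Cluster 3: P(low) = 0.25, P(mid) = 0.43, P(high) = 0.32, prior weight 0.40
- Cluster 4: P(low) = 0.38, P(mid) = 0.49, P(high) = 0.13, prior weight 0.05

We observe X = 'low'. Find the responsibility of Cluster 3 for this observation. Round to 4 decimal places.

0.3964

P(component k | x) = π_k·f_k(x) / marginal(x), where marginal(x) = Σ_j π_j·f_j(x).
Categorical probabilities:
  p_1 = P(low | comp) = 0.28
  p_2 = P(low | comp) = 0.19
  p_3 = P(low | comp) = 0.25
  p_4 = P(low | comp) = 0.38
Multiply by the mixture weights:
  π_1·p_1 = 0.32 × 0.28 = 0.0896
  π_2·p_2 = 0.23 × 0.19 = 0.0437
  π_3·p_3 = 0.40 × 0.25 = 0.1
  π_4·p_4 = 0.05 × 0.38 = 0.019
Denominator: 0.0896 + 0.0437 + 0.1 + 0.019 = 0.2523
P(Cluster 3 | data) = 0.1 / 0.2523 ≈ 0.3964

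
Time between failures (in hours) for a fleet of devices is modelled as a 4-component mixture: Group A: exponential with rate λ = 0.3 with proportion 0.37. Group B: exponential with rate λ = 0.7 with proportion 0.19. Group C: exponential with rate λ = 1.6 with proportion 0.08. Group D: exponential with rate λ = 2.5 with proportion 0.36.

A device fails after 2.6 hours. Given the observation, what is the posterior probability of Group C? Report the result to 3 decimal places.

P(component k | x) = w_k·f_k(x) / marginal(x), where marginal(x) = Σ_j w_j·f_j(x).
Component likelihoods at x = 2.6 hours:
  p_A = 0.3·e^(−0.3·2.6) = 0.3·e^(−0.7800) = 0.137522
  p_B = 0.7·e^(−0.7·2.6) = 0.7·e^(−1.8200) = 0.113418
  p_C = 1.6·e^(−1.6·2.6) = 1.6·e^(−4.1600) = 0.0249721
  p_D = 2.5·e^(−2.5·2.6) = 2.5·e^(−6.5000) = 0.0037586
Prior × likelihood for each component:
  w_A·p_A = 0.37 × 0.137522 = 0.0508831
  w_B·p_B = 0.19 × 0.113418 = 0.0215494
  w_C·p_C = 0.08 × 0.0249721 = 0.00199777
  w_D·p_D = 0.36 × 0.0037586 = 0.0013531
Normaliser: 0.0508831 + 0.0215494 + 0.00199777 + 0.0013531 = 0.0757834
P(Group C | the observation) = 0.00199777 / 0.0757834 ≈ 0.026

0.026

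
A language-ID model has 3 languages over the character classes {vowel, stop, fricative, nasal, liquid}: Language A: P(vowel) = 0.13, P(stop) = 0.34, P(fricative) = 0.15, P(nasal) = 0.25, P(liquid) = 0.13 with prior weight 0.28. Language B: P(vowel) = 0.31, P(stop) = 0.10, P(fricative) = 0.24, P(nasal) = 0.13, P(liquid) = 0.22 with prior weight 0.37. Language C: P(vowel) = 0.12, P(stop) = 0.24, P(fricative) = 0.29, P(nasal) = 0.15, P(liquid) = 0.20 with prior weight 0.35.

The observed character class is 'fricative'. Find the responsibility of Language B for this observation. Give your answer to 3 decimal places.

0.382

By Bayes' theorem, P(k | x) = w_k f_k(x) / Σ_j w_j f_j(x).
Component likelihoods at x = 'fricative':
  p_A = P(fricative | comp) = 0.15
  p_B = P(fricative | comp) = 0.24
  p_C = P(fricative | comp) = 0.29
Multiply by the mixture weights:
  w_A·p_A = 0.28 × 0.15 = 0.042
  w_B·p_B = 0.37 × 0.24 = 0.0888
  w_C·p_C = 0.35 × 0.29 = 0.1015
Marginal: 0.042 + 0.0888 + 0.1015 = 0.2323
So the posterior for Language B is 0.0888 / 0.2323 ≈ 0.382.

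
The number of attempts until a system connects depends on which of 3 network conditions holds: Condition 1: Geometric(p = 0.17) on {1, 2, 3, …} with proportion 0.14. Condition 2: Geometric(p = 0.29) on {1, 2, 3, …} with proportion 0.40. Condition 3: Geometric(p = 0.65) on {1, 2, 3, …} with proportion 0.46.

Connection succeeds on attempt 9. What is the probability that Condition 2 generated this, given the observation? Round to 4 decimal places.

By Bayes' theorem, P(k | x) = π_k f_k(x) / Σ_j π_j f_j(x).
Geometric probabilities:
  f_1 = 0.17·(1−0.17)^8 = 0.17·0.225229 = 0.038289
  f_2 = 0.29·(1−0.29)^8 = 0.29·0.0645754 = 0.0187269
  f_3 = 0.65·(1−0.65)^8 = 0.65·0.000225188 = 0.000146372
Prior × likelihood for each component:
  π_1·f_1 = 0.14 × 0.038289 = 0.00536046
  π_2·f_2 = 0.40 × 0.0187269 = 0.00749074
  π_3·f_3 = 0.46 × 0.000146372 = 6.73311e-05
Normaliser: 0.00536046 + 0.00749074 + 6.73311e-05 = 0.0129185
P(Condition 2 | data) ≈ 0.5798

0.5798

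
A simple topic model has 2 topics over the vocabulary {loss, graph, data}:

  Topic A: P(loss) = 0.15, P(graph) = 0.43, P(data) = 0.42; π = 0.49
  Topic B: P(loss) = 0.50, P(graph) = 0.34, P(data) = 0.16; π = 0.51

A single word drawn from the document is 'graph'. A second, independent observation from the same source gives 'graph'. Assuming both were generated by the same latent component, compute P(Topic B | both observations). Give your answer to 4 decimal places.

Posterior ∝ prior × likelihood, so P(k | x) ∝ P(Z=k) f_k(x); normalise over all components.
Since both observations come from the same component, the likelihood for component k is f_k(x₁)·f_k(x₂).
  p_A = [P(graph | comp) = 0.43] × [0.43] = 0.1849
  p_B = [P(graph | comp) = 0.34] × [0.34] = 0.1156
Weight by the priors:
  P(Z=A)·p_A = 0.49 × 0.1849 = 0.090601
  P(Z=B)·p_B = 0.51 × 0.1156 = 0.058956
Evidence: 0.090601 + 0.058956 = 0.149557
So the posterior for Topic B is 0.058956 / 0.149557 ≈ 0.3942.

0.3942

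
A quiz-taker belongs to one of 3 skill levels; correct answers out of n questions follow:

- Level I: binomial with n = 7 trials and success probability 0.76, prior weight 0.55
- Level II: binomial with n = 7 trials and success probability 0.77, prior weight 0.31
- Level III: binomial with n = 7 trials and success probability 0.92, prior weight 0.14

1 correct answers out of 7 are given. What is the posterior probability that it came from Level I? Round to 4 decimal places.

Apply Bayes' rule: the posterior for each component is proportional to its prior times its likelihood at x.
Binomial probabilities:
  f_I = C(7,1)·0.76^1·0.24^6 = 7·0.76·0.000191103 = 0.00101667
  f_II = C(7,1)·0.77^1·0.23^6 = 7·0.77·0.000148036 = 0.000797913
  f_III = C(7,1)·0.92^1·0.08^6 = 7·0.92·2.62144e-07 = 1.68821e-06
Unnormalised posteriors:
  π_I·f_I = 0.55 × 0.00101667 = 0.000559167
  π_II·f_II = 0.31 × 0.000797913 = 0.000247353
  π_III·f_III = 0.14 × 1.68821e-06 = 2.36349e-07
Sum: 0.000559167 + 0.000247353 + 2.36349e-07 = 0.000806757
P(Level I | 1 correct answers out of 7) = 0.000559167 / 0.000806757 ≈ 0.6931

0.6931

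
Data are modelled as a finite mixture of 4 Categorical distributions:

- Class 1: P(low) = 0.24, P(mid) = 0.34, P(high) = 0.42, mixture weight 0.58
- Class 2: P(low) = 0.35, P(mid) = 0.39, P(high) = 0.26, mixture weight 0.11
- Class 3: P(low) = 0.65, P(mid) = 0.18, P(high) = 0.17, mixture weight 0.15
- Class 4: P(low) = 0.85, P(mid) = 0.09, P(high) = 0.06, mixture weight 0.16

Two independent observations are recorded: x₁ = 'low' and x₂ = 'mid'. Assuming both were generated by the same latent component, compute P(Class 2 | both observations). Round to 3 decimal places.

0.163

By Bayes' theorem, P(k | x) = P(Z=k) f_k(x) / Σ_j P(Z=j) f_j(x).
Since both observations come from the same component, the likelihood for component k is f_k(x₁)·f_k(x₂).
  p_1 = [0.24] × [0.34] = 0.0816
  p_2 = [0.35] × [0.39] = 0.1365
  p_3 = [0.65] × [0.18] = 0.117
  p_4 = [0.85] × [0.09] = 0.0765
Multiply by the mixture weights:
  P(Z=1)·p_1 = 0.58 × 0.0816 = 0.047328
  P(Z=2)·p_2 = 0.11 × 0.1365 = 0.015015
  P(Z=3)·p_3 = 0.15 × 0.117 = 0.01755
  P(Z=4)·p_4 = 0.16 × 0.0765 = 0.01224
Evidence: 0.047328 + 0.015015 + 0.01755 + 0.01224 = 0.092133
P(Class 2 | x₁,x₂) ≈ 0.163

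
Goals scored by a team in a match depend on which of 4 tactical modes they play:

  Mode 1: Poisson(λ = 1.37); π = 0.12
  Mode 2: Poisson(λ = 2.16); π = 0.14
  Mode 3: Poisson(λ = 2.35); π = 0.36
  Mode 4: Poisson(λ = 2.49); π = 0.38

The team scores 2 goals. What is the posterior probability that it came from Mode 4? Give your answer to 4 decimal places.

P(component k | x) = P(Z=k)·f_k(x) / marginal(x), where marginal(x) = Σ_j P(Z=j)·f_j(x).
Evaluate each component's likelihood at the observed value:
  p_1 = e^(−1.37)·1.37^2/2! = 0.238467
  p_2 = e^(−2.16)·2.16^2/2! = 0.26903
  p_3 = e^(−2.35)·2.35^2/2! = 0.263338
  p_4 = e^(−2.49)·2.49^2/2! = 0.257025
Weight by the priors:
  P(Z=1)·p_1 = 0.12 × 0.238467 = 0.028616
  P(Z=2)·p_2 = 0.14 × 0.26903 = 0.0376643
  P(Z=3)·p_3 = 0.36 × 0.263338 = 0.0948017
  P(Z=4)·p_4 = 0.38 × 0.257025 = 0.0976695
Evidence: 0.028616 + 0.0376643 + 0.0948017 + 0.0976695 = 0.258751
So the posterior for Mode 4 is 0.0976695 / 0.258751 ≈ 0.3775.

0.3775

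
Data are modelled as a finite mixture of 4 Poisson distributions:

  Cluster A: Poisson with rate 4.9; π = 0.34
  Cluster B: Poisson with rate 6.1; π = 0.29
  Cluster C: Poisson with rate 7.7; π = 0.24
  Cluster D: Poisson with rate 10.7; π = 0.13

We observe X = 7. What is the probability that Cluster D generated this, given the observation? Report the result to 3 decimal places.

0.079

The responsibility of component k is π_k f_k(x) divided by Σ_j π_j f_j(x).
Evaluate each component's likelihood at the observed value:
  p_A = 0.100207
  p_B = 0.139856
  p_C = 0.144191
  p_D = 0.0718298
Weight by the priors:
  π_A·p_A = 0.34 × 0.100207 = 0.0340705
  π_B·p_B = 0.29 × 0.139856 = 0.0405583
  π_C·p_C = 0.24 × 0.144191 = 0.0346058
  π_D·p_D = 0.13 × 0.0718298 = 0.00933788
Normaliser: 0.0340705 + 0.0405583 + 0.0346058 + 0.00933788 = 0.118572
P(Cluster D | data) ≈ 0.079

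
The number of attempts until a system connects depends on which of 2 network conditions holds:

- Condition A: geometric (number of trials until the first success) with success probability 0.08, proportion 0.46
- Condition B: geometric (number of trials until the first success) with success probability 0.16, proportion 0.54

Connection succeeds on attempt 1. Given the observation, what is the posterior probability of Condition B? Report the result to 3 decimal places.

0.701

By Bayes' theorem, P(k | x) = P(Z=k) f_k(x) / Σ_j P(Z=j) f_j(x).
Component likelihoods at x = 1:
  f_A = 0.08·(1−0.08)^0 = 0.08·1 = 0.08
  f_B = 0.16·(1−0.16)^0 = 0.16·1 = 0.16
Unnormalised posteriors:
  P(Z=A)·f_A = 0.46 × 0.08 = 0.0368
  P(Z=B)·f_B = 0.54 × 0.16 = 0.0864
Normaliser: 0.0368 + 0.0864 = 0.1232
P(Condition B | data) ≈ 0.701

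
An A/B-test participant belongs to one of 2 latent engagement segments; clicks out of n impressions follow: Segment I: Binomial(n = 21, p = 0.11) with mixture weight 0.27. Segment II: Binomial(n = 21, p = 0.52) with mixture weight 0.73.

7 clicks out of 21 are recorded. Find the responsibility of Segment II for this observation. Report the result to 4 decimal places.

0.9617

Apply Bayes' rule: the posterior for each component is proportional to its prior times its likelihood at x.
Evaluate each component's likelihood at the observed value:
  p_I = C(21,7)·0.11^7·0.89^14 = 116280·1.94872e-07·0.195641 = 0.00443317
  p_II = C(21,7)·0.52^7·0.48^14 = 116280·0.0102807·3.44649e-05 = 0.0412008
Prior × likelihood for each component:
  π_I·p_I = 0.27 × 0.00443317 = 0.00119695
  π_II·p_II = 0.73 × 0.0412008 = 0.0300766
Normaliser: 0.00119695 + 0.0300766 = 0.0312735
Responsibility of Segment II: 0.0300766 / 0.0312735 ≈ 0.9617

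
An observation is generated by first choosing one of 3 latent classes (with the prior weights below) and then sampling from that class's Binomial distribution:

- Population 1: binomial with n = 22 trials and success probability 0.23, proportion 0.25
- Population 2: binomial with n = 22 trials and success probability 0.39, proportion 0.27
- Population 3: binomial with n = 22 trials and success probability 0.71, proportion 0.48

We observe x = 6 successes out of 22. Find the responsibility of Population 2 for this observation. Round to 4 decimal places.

0.3818

The responsibility of component k is w_k f_k(x) divided by Σ_j w_j f_j(x).
Evaluate each component's likelihood at the observed value:
  p_1 = C(22,6)·0.23^6·0.77^16 = 74613·0.000148036·0.0152704 = 0.168668
  p_2 = C(22,6)·0.39^6·0.61^16 = 74613·0.00351874·0.000367517 = 0.0964894
  p_3 = C(22,6)·0.71^6·0.29^16 = 74613·0.1281·2.50246e-09 = 2.39184e-05
Multiply by the mixture weights:
  w_1·p_1 = 0.25 × 0.168668 = 0.042167
  w_2·p_2 = 0.27 × 0.0964894 = 0.0260521
  w_3·p_3 = 0.48 × 2.39184e-05 = 1.14808e-05
Denominator: 0.042167 + 0.0260521 + 1.14808e-05 = 0.0682307
P(Population 2 | x) ≈ 0.3818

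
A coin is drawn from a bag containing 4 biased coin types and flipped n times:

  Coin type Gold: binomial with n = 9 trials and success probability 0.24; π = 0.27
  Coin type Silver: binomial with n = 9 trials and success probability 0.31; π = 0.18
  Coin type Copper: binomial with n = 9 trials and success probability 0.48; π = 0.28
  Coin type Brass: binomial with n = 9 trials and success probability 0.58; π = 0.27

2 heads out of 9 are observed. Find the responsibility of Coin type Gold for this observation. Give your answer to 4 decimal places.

Apply Bayes' rule: the posterior for each component is proportional to its prior times its likelihood at x.
Component likelihoods at x = 2 heads out of 9:
  L_Gold = C(9,2)·0.24^2·0.76^7 = 36·0.0576·0.146452 = 0.303683
  L_Silver = C(9,2)·0.31^2·0.69^7 = 36·0.0961·0.0744635 = 0.257614
  L_Copper = C(9,2)·0.48^2·0.52^7 = 36·0.2304·0.0102807 = 0.0852724
  L_Brass = C(9,2)·0.58^2·0.42^7 = 36·0.3364·0.00230539 = 0.0279192
Prior × likelihood for each component:
  P(Z=Gold)·L_Gold = 0.27 × 0.303683 = 0.0819943
  P(Z=Silver)·L_Silver = 0.18 × 0.257614 = 0.0463705
  P(Z=Copper)·L_Copper = 0.28 × 0.0852724 = 0.0238763
  P(Z=Brass)·L_Brass = 0.27 × 0.0279192 = 0.00753819
Normaliser: 0.0819943 + 0.0463705 + 0.0238763 + 0.00753819 = 0.159779
So the posterior for Coin type Gold is 0.0819943 / 0.159779 ≈ 0.5132.

0.5132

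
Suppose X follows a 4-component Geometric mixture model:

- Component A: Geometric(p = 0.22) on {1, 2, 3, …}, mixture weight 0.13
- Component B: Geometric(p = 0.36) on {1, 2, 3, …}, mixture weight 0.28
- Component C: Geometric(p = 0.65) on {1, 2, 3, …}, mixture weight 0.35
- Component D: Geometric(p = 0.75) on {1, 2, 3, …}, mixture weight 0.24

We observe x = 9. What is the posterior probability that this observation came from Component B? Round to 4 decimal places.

By Bayes' theorem, P(k | x) = w_k f_k(x) / Σ_j w_j f_j(x).
Evaluate each component's likelihood at the observed value:
  f_A = 0.22·(1−0.22)^8 = 0.22·0.137011 = 0.0301425
  f_B = 0.36·(1−0.36)^8 = 0.36·0.0281475 = 0.0101331
  f_C = 0.65·(1−0.65)^8 = 0.65·0.000225188 = 0.000146372
  f_D = 0.75·(1−0.75)^8 = 0.75·1.52588e-05 = 1.14441e-05
Prior × likelihood for each component:
  w_A·f_A = 0.13 × 0.0301425 = 0.00391853
  w_B·f_B = 0.28 × 0.0101331 = 0.00283727
  w_C·f_C = 0.35 × 0.000146372 = 5.12302e-05
  w_D·f_D = 0.24 × 1.14441e-05 = 2.74658e-06
Marginal: 0.00391853 + 0.00283727 + 5.12302e-05 + 2.74658e-06 = 0.00680977
P(Component B | 9) = 0.00283727 / 0.00680977 ≈ 0.4166

0.4166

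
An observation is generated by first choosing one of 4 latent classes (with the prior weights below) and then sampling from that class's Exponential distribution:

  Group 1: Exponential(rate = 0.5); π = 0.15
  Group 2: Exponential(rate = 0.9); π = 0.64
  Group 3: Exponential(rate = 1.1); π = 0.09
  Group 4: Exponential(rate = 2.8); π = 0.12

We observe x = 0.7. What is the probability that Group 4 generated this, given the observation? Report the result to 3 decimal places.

0.105

Apply Bayes' rule: the posterior for each component is proportional to its prior times its likelihood at x.
Component likelihoods at x = 0.7:
  p_1 = 0.5·e^(−0.5·0.7) = 0.5·e^(−0.3500) = 0.352344
  p_2 = 0.9·e^(−0.9·0.7) = 0.9·e^(−0.6300) = 0.479333
  p_3 = 1.1·e^(−1.1·0.7) = 1.1·e^(−0.7700) = 0.509314
  p_4 = 2.8·e^(−2.8·0.7) = 2.8·e^(−1.9600) = 0.394404
Prior × likelihood for each component:
  π_1·p_1 = 0.15 × 0.352344 = 0.0528516
  π_2·p_2 = 0.64 × 0.479333 = 0.306773
  π_3·p_3 = 0.09 × 0.509314 = 0.0458383
  π_4·p_4 = 0.12 × 0.394404 = 0.0473284
Evidence: 0.0528516 + 0.306773 + 0.0458383 + 0.0473284 = 0.452791
So the posterior for Group 4 is 0.0473284 / 0.452791 ≈ 0.105.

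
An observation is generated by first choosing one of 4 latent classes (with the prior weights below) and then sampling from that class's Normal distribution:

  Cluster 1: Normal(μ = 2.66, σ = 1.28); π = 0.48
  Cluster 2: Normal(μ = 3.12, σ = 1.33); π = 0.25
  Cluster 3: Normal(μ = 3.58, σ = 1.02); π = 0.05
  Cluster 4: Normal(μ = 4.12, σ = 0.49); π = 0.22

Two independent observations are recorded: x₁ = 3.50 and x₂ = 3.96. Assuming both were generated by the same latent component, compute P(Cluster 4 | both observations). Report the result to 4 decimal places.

P(component k | x) = π_k·f_k(x) / marginal(x), where marginal(x) = Σ_j π_j·f_j(x).
Since both observations come from the same component, the likelihood for component k is f_k(x₁)·f_k(x₂).
  f_1 = [0.251294] × [0.186086] = 0.0467624
  f_2 = [0.28796] × [0.24572] = 0.0707575
  f_3 = [0.389919] × [0.364898] = 0.142281
  f_4 = [0.365646] × [0.7719] = 0.282243
Weight by the priors:
  π_1·f_1 = 0.48 × 0.0467624 = 0.0224459
  π_2·f_2 = 0.25 × 0.0707575 = 0.0176894
  π_3·f_3 = 0.05 × 0.142281 = 0.00711403
  π_4·f_4 = 0.22 × 0.282243 = 0.0620934
Normaliser: 0.0224459 + 0.0176894 + 0.00711403 + 0.0620934 = 0.109343
P(Cluster 4 | x₁,x₂) = 0.0620934 / 0.109343 ≈ 0.5679

0.5679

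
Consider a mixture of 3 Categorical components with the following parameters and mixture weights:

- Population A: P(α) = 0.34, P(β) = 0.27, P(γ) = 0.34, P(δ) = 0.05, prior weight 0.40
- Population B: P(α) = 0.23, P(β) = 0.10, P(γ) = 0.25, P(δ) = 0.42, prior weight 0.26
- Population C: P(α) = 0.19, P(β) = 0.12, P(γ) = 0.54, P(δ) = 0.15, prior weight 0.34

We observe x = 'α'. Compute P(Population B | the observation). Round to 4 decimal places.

0.2296

Apply Bayes' rule: the posterior for each component is proportional to its prior times its likelihood at x.
Component likelihoods at x = 'α':
  L_A = 0.34
  L_B = 0.23
  L_C = 0.19
Multiply by the mixture weights:
  π_A·L_A = 0.40 × 0.34 = 0.136
  π_B·L_B = 0.26 × 0.23 = 0.0598
  π_C·L_C = 0.34 × 0.19 = 0.0646
Evidence: 0.136 + 0.0598 + 0.0646 = 0.2604
P(Population B | the observation) ≈ 0.2296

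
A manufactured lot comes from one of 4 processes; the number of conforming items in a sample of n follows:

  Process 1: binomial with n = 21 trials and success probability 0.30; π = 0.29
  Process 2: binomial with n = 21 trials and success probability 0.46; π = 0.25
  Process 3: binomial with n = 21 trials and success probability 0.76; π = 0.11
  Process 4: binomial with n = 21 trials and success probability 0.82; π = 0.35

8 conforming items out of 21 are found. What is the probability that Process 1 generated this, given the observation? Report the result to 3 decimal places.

Posterior ∝ prior × likelihood, so P(k | x) ∝ w_k f_k(x); normalise over all components.
Binomial probabilities:
  f_1 = C(21,8)·0.30^8·0.70^13 = 203490·6.561e-05·0.0096889 = 0.129356
  f_2 = C(21,8)·0.46^8·0.54^13 = 203490·0.00200476·0.000331985 = 0.135433
  f_3 = C(21,8)·0.76^8·0.24^13 = 203490·0.111303·8.76488e-09 = 0.000198517
  f_4 = C(21,8)·0.82^8·0.18^13 = 203490·0.204414·2.0823e-10 = 8.66157e-06
Unnormalised posteriors:
  w_1·f_1 = 0.29 × 0.129356 = 0.0375133
  w_2·f_2 = 0.25 × 0.135433 = 0.0338583
  w_3·f_3 = 0.11 × 0.000198517 = 2.18369e-05
  w_4·f_4 = 0.35 × 8.66157e-06 = 3.03155e-06
Sum: 0.0375133 + 0.0338583 + 2.18369e-05 + 3.03155e-06 = 0.0713965
P(Process 1 | 8 conforming items out of 21) = 0.0375133 / 0.0713965 ≈ 0.525

0.525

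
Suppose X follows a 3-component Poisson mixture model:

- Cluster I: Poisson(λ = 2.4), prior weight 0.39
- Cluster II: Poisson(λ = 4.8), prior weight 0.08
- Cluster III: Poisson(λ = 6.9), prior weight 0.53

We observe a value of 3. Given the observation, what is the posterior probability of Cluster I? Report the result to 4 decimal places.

0.6633

By Bayes' theorem, P(k | x) = π_k f_k(x) / Σ_j π_j f_j(x).
Evaluate each component's likelihood at the observed value:
  p_I = 0.209014
  p_II = 0.151691
  p_III = 0.0551778
Prior × likelihood for each component:
  π_I·p_I = 0.39 × 0.209014 = 0.0815155
  π_II·p_II = 0.08 × 0.151691 = 0.0121353
  π_III·p_III = 0.53 × 0.0551778 = 0.0292442
Evidence: 0.0815155 + 0.0121353 + 0.0292442 = 0.122895
P(Cluster I | the observation) = 0.0815155 / 0.122895 ≈ 0.6633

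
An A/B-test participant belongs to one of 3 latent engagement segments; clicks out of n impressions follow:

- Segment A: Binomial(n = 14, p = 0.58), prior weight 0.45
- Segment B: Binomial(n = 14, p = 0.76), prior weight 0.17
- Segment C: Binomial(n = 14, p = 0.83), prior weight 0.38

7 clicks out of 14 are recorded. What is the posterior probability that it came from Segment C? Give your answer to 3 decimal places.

0.017

P(component k | x) = π_k·f_k(x) / marginal(x), where marginal(x) = Σ_j π_j·f_j(x).
Binomial probabilities:
  p_A = 0.174698
  p_B = 0.0230527
  p_C = 0.00382152
Multiply by the mixture weights:
  π_A·p_A = 0.45 × 0.174698 = 0.0786142
  π_B·p_B = 0.17 × 0.0230527 = 0.00391895
  π_C·p_C = 0.38 × 0.00382152 = 0.00145218
Normaliser: 0.0786142 + 0.00391895 + 0.00145218 = 0.0839853
So the posterior for Segment C is 0.00145218 / 0.0839853 ≈ 0.017.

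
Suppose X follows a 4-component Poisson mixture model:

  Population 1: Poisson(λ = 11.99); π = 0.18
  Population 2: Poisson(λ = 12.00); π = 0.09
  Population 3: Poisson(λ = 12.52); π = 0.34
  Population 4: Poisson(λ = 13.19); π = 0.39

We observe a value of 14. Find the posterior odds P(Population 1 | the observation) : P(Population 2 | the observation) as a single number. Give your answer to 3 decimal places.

Only the two components matter; the odds are (w_i f_i(x)) / (w_j f_j(x)).
Component likelihoods at x = 14:
  L_1 = e^(−11.99)·11.99^14/14! = 0.0903378
  L_2 = e^(−12.00)·12.00^14/14! = 0.0904889
  L_3 = e^(−12.52)·12.52^14/14! = 0.0974283
  L_4 = e^(−13.19)·13.19^14/14! = 0.103437
Posterior odds = (w_1·L_1) / (w_2·L_2) = (0.18·0.0903378) / (0.09·0.0904889) = 0.0162608 / 0.008144 ≈ 1.997

1.997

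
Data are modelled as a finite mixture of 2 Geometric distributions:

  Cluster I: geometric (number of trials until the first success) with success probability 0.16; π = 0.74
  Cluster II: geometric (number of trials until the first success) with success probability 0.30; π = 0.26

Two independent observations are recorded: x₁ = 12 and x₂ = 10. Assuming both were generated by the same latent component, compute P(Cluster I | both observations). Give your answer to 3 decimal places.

By Bayes' theorem, P(k | x) = π_k f_k(x) / Σ_j π_j f_j(x).
Since both observations come from the same component, the likelihood for component k is f_k(x₁)·f_k(x₂).
  p_I = [0.16·(1−0.16)^11 = 0.16·0.146917 = 0.0235067] × [0.0333145] = 0.000783115
  p_II = [0.30·(1−0.30)^11 = 0.30·0.0197733 = 0.00593198] × [0.0121061] = 7.1813e-05
Multiply by the mixture weights:
  π_I·p_I = 0.74 × 0.000783115 = 0.000579505
  π_II·p_II = 0.26 × 7.1813e-05 = 1.86714e-05
Denominator: 0.000579505 + 1.86714e-05 = 0.000598177
P(Cluster I | x₁,x₂) ≈ 0.969

0.969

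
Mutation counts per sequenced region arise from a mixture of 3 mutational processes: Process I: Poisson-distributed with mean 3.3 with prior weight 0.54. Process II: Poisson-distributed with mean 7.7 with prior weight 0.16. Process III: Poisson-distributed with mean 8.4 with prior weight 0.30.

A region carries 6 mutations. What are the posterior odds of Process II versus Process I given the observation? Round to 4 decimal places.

Only the two components matter; the odds are (P(Z=i) f_i(x)) / (P(Z=j) f_j(x)).
Component likelihoods at x = 6 mutations:
  L_I = 0.0661575
  L_II = 0.131082
  L_III = 0.109716
Posterior odds = (P(Z=II)·L_II) / (P(Z=I)·L_I) = (0.16·0.131082) / (0.54·0.0661575) = 0.0209732 / 0.0357251 ≈ 0.5871

0.5871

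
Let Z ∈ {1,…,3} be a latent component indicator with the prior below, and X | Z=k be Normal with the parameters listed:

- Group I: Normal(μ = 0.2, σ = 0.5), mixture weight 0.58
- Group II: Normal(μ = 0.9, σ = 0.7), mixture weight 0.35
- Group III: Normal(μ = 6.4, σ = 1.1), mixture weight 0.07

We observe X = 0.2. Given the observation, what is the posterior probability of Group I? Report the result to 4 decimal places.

The responsibility of component k is π_k f_k(x) divided by Σ_j π_j f_j(x).
Evaluate each component's likelihood at the observed value:
  L_I = 0.797885
  L_II = 0.345672
  L_III = 4.582e-08
Multiply by the mixture weights:
  π_I·L_I = 0.58 × 0.797885 = 0.462773
  π_II·L_II = 0.35 × 0.345672 = 0.120985
  π_III·L_III = 0.07 × 4.582e-08 = 3.2074e-09
Normaliser: 0.462773 + 0.120985 + 3.2074e-09 = 0.583758
So the posterior for Group I is 0.462773 / 0.583758 ≈ 0.7927.

0.7927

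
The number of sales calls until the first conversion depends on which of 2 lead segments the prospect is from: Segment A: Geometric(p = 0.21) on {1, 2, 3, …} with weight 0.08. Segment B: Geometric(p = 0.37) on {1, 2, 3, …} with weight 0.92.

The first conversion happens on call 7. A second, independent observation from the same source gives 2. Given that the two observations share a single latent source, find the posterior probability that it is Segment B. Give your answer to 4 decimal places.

Posterior ∝ prior × likelihood, so P(k | x) ∝ w_k f_k(x); normalise over all components.
Since both observations come from the same component, the likelihood for component k is f_k(x₁)·f_k(x₂).
  p_A = [0.0510484] × [0.1659] = 0.00846892
  p_B = [0.0231337] × [0.2331] = 0.00539246
Weight by the priors:
  w_A·p_A = 0.08 × 0.00846892 = 0.000677514
  w_B·p_B = 0.92 × 0.00539246 = 0.00496107
Normaliser: 0.000677514 + 0.00496107 = 0.00563858
Responsibility of Segment B: 0.00496107 / 0.00563858 ≈ 0.8798

0.8798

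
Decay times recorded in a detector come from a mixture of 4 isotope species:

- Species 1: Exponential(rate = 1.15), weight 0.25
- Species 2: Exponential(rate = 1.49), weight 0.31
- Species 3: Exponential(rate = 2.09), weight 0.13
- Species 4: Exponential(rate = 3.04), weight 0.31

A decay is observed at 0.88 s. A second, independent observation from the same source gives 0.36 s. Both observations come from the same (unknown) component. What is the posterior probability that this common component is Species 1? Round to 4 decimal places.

0.2679

Posterior ∝ prior × likelihood, so P(k | x) ∝ π_k f_k(x); normalise over all components.
Since both observations come from the same component, the likelihood for component k is f_k(x₁)·f_k(x₂).
  p_1 = [0.418015] × [0.760151] = 0.317755
  p_2 = [0.40155] × [0.871426] = 0.349921
  p_3 = [0.332194] × [0.98488] = 0.327171
  p_4 = [0.209435] × [1.01761] = 0.213123
Multiply by the mixture weights:
  π_1·p_1 = 0.25 × 0.317755 = 0.0794386
  π_2·p_2 = 0.31 × 0.349921 = 0.108476
  π_3·p_3 = 0.13 × 0.327171 = 0.0425322
  π_4·p_4 = 0.31 × 0.213123 = 0.0660682
Evidence: 0.0794386 + 0.108476 + 0.0425322 + 0.0660682 = 0.296515
Responsibility of Species 1: 0.0794386 / 0.296515 ≈ 0.2679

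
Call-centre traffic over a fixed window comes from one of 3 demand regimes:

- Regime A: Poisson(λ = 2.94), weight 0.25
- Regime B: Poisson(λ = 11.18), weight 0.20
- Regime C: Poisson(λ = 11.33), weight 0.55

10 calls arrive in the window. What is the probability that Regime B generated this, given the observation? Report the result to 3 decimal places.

By Bayes' theorem, P(k | x) = π_k f_k(x) / Σ_j π_j f_j(x).
Poisson probabilities:
  f_A = e^(−2.94)·2.94^10/10! = 0.000702885
  f_B = e^(−11.18)·11.18^10/10! = 0.117285
  f_C = e^(−11.33)·11.33^10/10! = 0.11534
Prior × likelihood for each component:
  π_A·f_A = 0.25 × 0.000702885 = 0.000175721
  π_B·f_B = 0.20 × 0.117285 = 0.023457
  π_C·f_C = 0.55 × 0.11534 = 0.0634369
Sum: 0.000175721 + 0.023457 + 0.0634369 = 0.0870697
P(Regime B | the observation) = 0.023457 / 0.0870697 ≈ 0.269

0.269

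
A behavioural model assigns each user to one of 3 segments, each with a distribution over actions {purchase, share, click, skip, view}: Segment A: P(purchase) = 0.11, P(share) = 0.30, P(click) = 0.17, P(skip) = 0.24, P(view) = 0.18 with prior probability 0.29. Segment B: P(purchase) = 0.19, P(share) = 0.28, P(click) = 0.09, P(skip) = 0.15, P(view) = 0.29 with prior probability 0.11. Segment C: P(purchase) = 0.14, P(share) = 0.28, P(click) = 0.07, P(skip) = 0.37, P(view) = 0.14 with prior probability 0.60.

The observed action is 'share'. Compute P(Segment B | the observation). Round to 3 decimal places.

0.108

Posterior ∝ prior × likelihood, so P(k | x) ∝ P(Z=k) f_k(x); normalise over all components.
Evaluate each component's likelihood at the observed value:
  p_A = P(share | comp) = 0.30
  p_B = P(share | comp) = 0.28
  p_C = P(share | comp) = 0.28
Weight by the priors:
  P(Z=A)·p_A = 0.29 × 0.3 = 0.087
  P(Z=B)·p_B = 0.11 × 0.28 = 0.0308
  P(Z=C)·p_C = 0.60 × 0.28 = 0.168
Sum: 0.087 + 0.0308 + 0.168 = 0.2858
Responsibility of Segment B: 0.0308 / 0.2858 ≈ 0.108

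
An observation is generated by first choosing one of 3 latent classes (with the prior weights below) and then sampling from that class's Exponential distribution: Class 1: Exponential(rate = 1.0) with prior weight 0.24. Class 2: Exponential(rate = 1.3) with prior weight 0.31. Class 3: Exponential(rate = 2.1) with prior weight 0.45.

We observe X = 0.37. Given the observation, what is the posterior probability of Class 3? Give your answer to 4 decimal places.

0.5115

P(component k | x) = P(Z=k)·f_k(x) / marginal(x), where marginal(x) = Σ_j P(Z=j)·f_j(x).
Component likelihoods at x = 0.37:
  p_1 = 1.0·e^(−1.0·0.37) = 1.0·e^(−0.3700) = 0.690734
  p_2 = 1.3·e^(−1.3·0.37) = 1.3·e^(−0.4810) = 0.803614
  p_3 = 2.1·e^(−2.1·0.37) = 2.1·e^(−0.7770) = 0.965545
Prior × likelihood for each component:
  P(Z=1)·p_1 = 0.24 × 0.690734 = 0.165776
  P(Z=2)·p_2 = 0.31 × 0.803614 = 0.24912
  P(Z=3)·p_3 = 0.45 × 0.965545 = 0.434495
Marginal: 0.165776 + 0.24912 + 0.434495 = 0.849392
P(Class 3 | 0.37) ≈ 0.5115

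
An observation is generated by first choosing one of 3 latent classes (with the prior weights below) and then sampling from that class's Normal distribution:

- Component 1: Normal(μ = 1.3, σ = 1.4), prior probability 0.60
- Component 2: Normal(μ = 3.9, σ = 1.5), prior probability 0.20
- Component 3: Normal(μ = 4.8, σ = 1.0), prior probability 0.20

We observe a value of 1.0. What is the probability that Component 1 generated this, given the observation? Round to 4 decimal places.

0.9529

By Bayes' theorem, P(k | x) = P(Z=k) f_k(x) / Σ_j P(Z=j) f_j(x).
Evaluate each component's likelihood at the observed value:
  f_1 = (1/(1.4·√(2π)))·exp(−(1.0−1.3)²/(2·1.4²)) = 0.284959·exp(-0.02296) = 0.278491
  f_2 = (1/(1.5·√(2π)))·exp(−(1.0−3.9)²/(2·1.5²)) = 0.265962·exp(-1.86889) = 0.0410365
  f_3 = (1/(1.0·√(2π)))·exp(−(1.0−4.8)²/(2·1.0²)) = 0.398942·exp(-7.22000) = 0.000291947
Weight by the priors:
  P(Z=1)·f_1 = 0.60 × 0.278491 = 0.167095
  P(Z=2)·f_2 = 0.20 × 0.0410365 = 0.00820731
  P(Z=3)·f_3 = 0.20 × 0.000291947 = 5.83894e-05
Denominator: 0.167095 + 0.00820731 + 5.83894e-05 = 0.17536
Responsibility of Component 1: 0.167095 / 0.17536 ≈ 0.9529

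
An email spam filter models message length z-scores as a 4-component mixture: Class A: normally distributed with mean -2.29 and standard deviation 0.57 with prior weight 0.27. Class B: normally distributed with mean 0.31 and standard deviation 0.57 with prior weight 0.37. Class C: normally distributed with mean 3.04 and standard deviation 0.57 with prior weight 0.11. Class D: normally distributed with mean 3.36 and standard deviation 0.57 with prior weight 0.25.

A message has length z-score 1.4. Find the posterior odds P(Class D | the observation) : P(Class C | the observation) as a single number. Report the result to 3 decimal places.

Only the two components matter; the odds are (P(Z=i) f_i(x)) / (P(Z=j) f_j(x)).
Evaluate each component's likelihood at the observed value:
  f_A = (1/(0.57·√(2π)))·exp(−(1.4−-2.29)²/(2·0.57²)) = 0.699899·exp(-20.95429) = 5.55522e-10
  f_B = (1/(0.57·√(2π)))·exp(−(1.4−0.31)²/(2·0.57²)) = 0.699899·exp(-1.82841) = 0.112452
  f_C = (1/(0.57·√(2π)))·exp(−(1.4−3.04)²/(2·0.57²)) = 0.699899·exp(-4.13912) = 0.0111542
  f_D = (1/(0.57·√(2π)))·exp(−(1.4−3.36)²/(2·0.57²)) = 0.699899·exp(-5.91197) = 0.00189451
Odds = (0.25/0.11) × (0.00189451/0.0111542) = 2.27273 × 0.169848 ≈ 0.386

0.386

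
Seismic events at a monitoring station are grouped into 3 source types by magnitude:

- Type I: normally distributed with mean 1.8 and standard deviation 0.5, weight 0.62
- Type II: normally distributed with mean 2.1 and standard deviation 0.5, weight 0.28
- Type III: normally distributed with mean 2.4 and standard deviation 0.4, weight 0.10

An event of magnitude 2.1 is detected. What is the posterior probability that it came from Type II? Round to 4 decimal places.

0.3138

Apply Bayes' rule: the posterior for each component is proportional to its prior times its likelihood at x.
Normal densities:
  L_I = 0.666449
  L_II = 0.797885
  L_III = 0.752844
Prior × likelihood for each component:
  π_I·L_I = 0.62 × 0.666449 = 0.413199
  π_II·L_II = 0.28 × 0.797885 = 0.223408
  π_III·L_III = 0.10 × 0.752844 = 0.0752844
Marginal: 0.413199 + 0.223408 + 0.0752844 = 0.711891
P(Type II | x) ≈ 0.3138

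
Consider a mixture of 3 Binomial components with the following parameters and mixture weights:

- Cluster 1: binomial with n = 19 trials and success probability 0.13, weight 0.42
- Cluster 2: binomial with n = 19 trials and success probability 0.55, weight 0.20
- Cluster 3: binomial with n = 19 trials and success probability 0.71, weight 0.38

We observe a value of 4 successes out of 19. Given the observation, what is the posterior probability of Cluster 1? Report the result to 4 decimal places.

0.9923

Apply Bayes' rule: the posterior for each component is proportional to its prior times its likelihood at x.
Component likelihoods at x = 4 successes out of 19:
  p_1 = 0.137071
  p_2 = 0.00222855
  p_3 = 8.49938e-06
Multiply by the mixture weights:
  P(Z=1)·p_1 = 0.42 × 0.137071 = 0.0575699
  P(Z=2)·p_2 = 0.20 × 0.00222855 = 0.00044571
  P(Z=3)·p_3 = 0.38 × 8.49938e-06 = 3.22976e-06
Denominator: 0.0575699 + 0.00044571 + 3.22976e-06 = 0.0580188
P(Cluster 1 | data) ≈ 0.9923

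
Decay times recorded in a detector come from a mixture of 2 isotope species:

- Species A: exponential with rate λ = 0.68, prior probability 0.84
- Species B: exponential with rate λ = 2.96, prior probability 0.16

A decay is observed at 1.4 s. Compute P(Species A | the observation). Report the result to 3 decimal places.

P(component k | x) = P(Z=k)·f_k(x) / marginal(x), where marginal(x) = Σ_j P(Z=j)·f_j(x).
Exponential densities:
  p_A = 0.68·e^(−0.68·1.4) = 0.68·e^(−0.9520) = 0.262458
  p_B = 2.96·e^(−2.96·1.4) = 2.96·e^(−4.1440) = 0.0469435
Prior × likelihood for each component:
  P(Z=A)·p_A = 0.84 × 0.262458 = 0.220465
  P(Z=B)·p_B = 0.16 × 0.0469435 = 0.00751096
Marginal: 0.220465 + 0.00751096 = 0.227976
P(Species A | the observation) ≈ 0.967

0.967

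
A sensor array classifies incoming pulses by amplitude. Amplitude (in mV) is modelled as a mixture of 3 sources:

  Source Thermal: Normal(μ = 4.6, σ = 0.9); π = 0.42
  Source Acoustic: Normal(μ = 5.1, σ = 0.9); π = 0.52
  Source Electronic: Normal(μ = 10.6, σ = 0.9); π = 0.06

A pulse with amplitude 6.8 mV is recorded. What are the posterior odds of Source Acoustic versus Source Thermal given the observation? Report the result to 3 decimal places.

4.126

The posterior odds equal the prior odds times the likelihood ratio: (P(Z=i)/P(Z=j))·(f_i(x)/f_j(x)).
Evaluate each component's likelihood at the observed value:
  p_Thermal = (1/(0.9·√(2π)))·exp(−(6.8−4.6)²/(2·0.9²)) = 0.443269·exp(-2.98765) = 0.0223432
  p_Acoustic = (1/(0.9·√(2π)))·exp(−(6.8−5.1)²/(2·0.9²)) = 0.443269·exp(-1.78395) = 0.0744574
  p_Electronic = (1/(0.9·√(2π)))·exp(−(6.8−10.6)²/(2·0.9²)) = 0.443269·exp(-8.91358) = 5.96415e-05
Odds = (0.52/0.42) × (0.0744574/0.0223432) = 1.2381 × 3.33244 ≈ 4.126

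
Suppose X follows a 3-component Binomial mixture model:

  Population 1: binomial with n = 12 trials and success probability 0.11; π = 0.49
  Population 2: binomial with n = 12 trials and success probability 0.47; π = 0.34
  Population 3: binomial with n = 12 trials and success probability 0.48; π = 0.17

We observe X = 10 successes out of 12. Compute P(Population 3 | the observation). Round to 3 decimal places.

By Bayes' theorem, P(k | x) = π_k f_k(x) / Σ_j π_j f_j(x).
Component likelihoods at x = 10 successes out of 12:
  p_1 = C(12,10)·0.11^10·0.89^2 = 66·2.59374e-10·0.7921 = 1.35597e-08
  p_2 = C(12,10)·0.47^10·0.53^2 = 66·0.000525991·0.2809 = 0.00975156
  p_3 = C(12,10)·0.48^10·0.52^2 = 66·0.000649251·0.2704 = 0.0115868
Prior × likelihood for each component:
  π_1·p_1 = 0.49 × 1.35597e-08 = 6.64426e-09
  π_2·p_2 = 0.34 × 0.00975156 = 0.00331553
  π_3·p_3 = 0.17 × 0.0115868 = 0.00196975
Evidence: 6.64426e-09 + 0.00331553 + 0.00196975 = 0.00528529
P(Population 3 | x) = 0.00196975 / 0.00528529 ≈ 0.373

0.373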